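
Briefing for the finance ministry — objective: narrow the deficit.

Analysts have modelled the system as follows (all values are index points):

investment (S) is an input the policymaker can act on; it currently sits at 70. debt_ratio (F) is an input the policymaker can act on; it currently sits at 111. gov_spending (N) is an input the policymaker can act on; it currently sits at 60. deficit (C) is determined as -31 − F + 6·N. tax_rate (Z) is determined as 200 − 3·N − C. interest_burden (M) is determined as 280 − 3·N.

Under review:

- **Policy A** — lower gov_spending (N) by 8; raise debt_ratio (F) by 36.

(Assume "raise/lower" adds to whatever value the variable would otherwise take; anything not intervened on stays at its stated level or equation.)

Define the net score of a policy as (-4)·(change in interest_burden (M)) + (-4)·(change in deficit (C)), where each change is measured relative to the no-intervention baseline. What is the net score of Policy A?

240

Baseline:
  F = 111
  N = 60
  C = -31 − 111 + 6·60 = 218
  M = 280 − 3·60 = 100
Policy A (N − 8, F + 36):
  F = 111 + 36 = 147
  N = 60 − 8 = 52
  C = -31 − 147 + 6·52 = 134
  M = 280 − 3·52 = 124
ΔM = 124 − 100 = 24; ΔC = 134 − 218 = -84
Score = (-4)·24 + (-4)·(-84) = 240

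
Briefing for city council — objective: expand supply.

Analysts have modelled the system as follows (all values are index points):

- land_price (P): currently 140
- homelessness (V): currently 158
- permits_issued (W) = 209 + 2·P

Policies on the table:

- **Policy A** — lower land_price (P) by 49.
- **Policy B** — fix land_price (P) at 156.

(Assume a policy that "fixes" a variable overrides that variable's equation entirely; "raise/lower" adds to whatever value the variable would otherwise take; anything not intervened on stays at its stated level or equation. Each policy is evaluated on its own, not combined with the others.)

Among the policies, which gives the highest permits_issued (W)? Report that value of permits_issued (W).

Policy A (P − 49):
  P = 140 − 49 = 91
  W = 209 + 2·91 = 391
Policy B (P := 156):
  P = 156
  W = 209 + 2·156 = 521
Comparing — Policy A: W=391, Policy B: W=521. Highest is 521 (Policy B).

521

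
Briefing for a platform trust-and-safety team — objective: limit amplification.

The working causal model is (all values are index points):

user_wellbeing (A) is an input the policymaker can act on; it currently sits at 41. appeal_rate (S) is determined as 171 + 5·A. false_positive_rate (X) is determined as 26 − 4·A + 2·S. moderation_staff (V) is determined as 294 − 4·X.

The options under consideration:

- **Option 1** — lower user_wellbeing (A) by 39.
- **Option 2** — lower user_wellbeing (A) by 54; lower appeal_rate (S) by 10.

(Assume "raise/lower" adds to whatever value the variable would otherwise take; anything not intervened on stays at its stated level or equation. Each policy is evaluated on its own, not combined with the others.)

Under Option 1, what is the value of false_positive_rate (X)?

380

Option 1 (A − 39):
  A = 41 − 39 = 2
  S = 171 + 5·2 = 181
  X = 26 − 4·2 + 2·181 = 380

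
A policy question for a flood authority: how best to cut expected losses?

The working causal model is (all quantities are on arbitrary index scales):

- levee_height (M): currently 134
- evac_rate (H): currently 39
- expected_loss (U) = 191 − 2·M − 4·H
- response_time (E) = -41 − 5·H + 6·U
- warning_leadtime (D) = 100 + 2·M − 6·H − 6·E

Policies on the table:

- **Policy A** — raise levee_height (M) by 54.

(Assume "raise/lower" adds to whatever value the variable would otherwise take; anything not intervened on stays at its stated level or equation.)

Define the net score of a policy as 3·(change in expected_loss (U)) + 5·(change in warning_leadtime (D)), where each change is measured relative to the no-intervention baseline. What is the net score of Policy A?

Baseline:
  M = 134
  H = 39
  U = 191 − 2·134 − 4·39 = -233
  E = -41 − 5·39 + 6·(-233) = -1634
  D = 100 + 2·134 − 6·39 − 6·(-1634) = 9938
Policy A (M + 54):
  M = 134 + 54 = 188
  H = 39
  U = 191 − 2·188 − 4·39 = -341
  E = -41 − 5·39 + 6·(-341) = -2282
  D = 100 + 2·188 − 6·39 − 6·(-2282) = 13934
ΔU = -341 − (-233) = -108; ΔD = 13934 − 9938 = 3996
Score = 3·(-108) + 5·3996 = 19656

19656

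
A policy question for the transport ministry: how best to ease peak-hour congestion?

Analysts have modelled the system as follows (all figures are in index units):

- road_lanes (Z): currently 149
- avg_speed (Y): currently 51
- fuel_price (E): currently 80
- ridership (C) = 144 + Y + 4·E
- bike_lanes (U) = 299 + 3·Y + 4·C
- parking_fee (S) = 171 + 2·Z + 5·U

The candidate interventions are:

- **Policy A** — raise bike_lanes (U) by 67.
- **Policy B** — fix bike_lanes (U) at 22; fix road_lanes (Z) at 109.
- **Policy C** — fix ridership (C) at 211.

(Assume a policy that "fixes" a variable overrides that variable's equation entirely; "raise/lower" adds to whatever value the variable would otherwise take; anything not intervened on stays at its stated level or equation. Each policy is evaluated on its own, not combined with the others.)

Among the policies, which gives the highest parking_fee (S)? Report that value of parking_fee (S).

Policy A (U + 67):
  Z = 149
  Y = 51
  E = 80
  C = 144 + 51 + 4·80 = 515
  U = 299 + 3·51 + 4·515 (+67 from intervention) = 2579
  S = 171 + 2·149 + 5·2579 = 13364
Policy B (U := 22, Z := 109):
  Z = 109
  Y = 51
  E = 80
  C = 144 + 51 + 4·80 = 515
  U = 22
  S = 171 + 2·109 + 5·22 = 499
Policy C (C := 211):
  Z = 149
  Y = 51
  E = 80
  C = 211
  U = 299 + 3·51 + 4·211 = 1296
  S = 171 + 2·149 + 5·1296 = 6949
Comparing — Policy A: S=13364, Policy B: S=499, Policy C: S=6949. Highest is 13364 (Policy A).

13364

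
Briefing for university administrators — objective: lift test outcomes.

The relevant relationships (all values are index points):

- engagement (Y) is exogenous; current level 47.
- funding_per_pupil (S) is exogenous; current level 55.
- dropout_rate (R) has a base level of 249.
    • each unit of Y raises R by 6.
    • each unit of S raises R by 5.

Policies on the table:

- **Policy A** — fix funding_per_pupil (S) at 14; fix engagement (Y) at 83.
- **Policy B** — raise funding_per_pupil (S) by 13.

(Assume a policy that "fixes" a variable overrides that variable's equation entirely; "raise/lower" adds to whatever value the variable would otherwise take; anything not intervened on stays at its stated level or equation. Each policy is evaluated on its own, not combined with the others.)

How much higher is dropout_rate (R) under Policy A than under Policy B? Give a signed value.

-54

Policy A (S := 14, Y := 83):
  Y = 83
  S = 14
  R = 249 + 6·83 + 5·14 = 817
Policy B (S + 13):
  Y = 47
  S = 55 + 13 = 68
  R = 249 + 6·47 + 5·68 = 871
R: 817 − 871 = -54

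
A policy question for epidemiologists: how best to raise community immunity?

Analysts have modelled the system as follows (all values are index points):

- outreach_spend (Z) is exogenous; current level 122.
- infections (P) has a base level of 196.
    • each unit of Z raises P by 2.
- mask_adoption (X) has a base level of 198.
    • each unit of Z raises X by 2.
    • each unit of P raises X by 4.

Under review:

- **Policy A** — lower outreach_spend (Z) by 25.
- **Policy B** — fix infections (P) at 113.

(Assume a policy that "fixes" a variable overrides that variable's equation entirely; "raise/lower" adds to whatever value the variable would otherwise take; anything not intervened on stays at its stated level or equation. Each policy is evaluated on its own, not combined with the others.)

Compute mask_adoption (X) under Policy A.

Policy A (Z − 25):
  Z = 122 − 25 = 97
  P = 196 + 2·97 = 390
  X = 198 + 2·97 + 4·390 = 1952

1952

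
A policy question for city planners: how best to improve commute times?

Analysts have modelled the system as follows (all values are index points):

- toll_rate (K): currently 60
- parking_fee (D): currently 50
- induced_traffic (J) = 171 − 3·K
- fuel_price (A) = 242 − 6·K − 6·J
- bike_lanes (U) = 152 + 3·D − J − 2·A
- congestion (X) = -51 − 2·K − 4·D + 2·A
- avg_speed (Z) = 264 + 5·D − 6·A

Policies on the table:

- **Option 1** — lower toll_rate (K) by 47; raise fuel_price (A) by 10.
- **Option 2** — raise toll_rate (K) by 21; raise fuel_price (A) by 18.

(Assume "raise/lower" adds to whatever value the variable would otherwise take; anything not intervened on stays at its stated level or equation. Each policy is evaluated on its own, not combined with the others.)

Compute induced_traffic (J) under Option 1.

Option 1 (K − 47, A + 10):
  K = 60 − 47 = 13
  J = 171 − 3·13 = 132

132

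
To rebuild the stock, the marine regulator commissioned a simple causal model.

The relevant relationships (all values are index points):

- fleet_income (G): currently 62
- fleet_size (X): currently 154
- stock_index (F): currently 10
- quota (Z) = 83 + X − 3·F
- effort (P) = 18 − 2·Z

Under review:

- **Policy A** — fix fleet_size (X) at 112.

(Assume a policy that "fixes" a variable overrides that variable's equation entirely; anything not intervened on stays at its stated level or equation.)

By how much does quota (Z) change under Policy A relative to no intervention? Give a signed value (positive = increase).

-42

Baseline:
  X = 154
  F = 10
  Z = 83 + 154 − 3·10 = 207
Policy A (X := 112):
  X = 112
  F = 10
  Z = 83 + 112 − 3·10 = 165
Change in Z: 165 − 207 = -42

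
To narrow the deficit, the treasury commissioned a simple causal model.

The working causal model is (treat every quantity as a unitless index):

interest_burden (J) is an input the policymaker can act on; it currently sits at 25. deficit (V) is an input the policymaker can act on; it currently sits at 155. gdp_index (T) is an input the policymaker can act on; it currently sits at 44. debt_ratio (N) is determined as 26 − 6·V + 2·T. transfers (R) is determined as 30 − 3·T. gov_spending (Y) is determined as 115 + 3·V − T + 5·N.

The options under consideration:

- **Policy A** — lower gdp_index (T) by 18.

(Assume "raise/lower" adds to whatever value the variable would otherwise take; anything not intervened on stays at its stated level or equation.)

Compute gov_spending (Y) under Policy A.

-3706

Policy A (T − 18):
  V = 155
  T = 44 − 18 = 26
  N = 26 − 6·155 + 2·26 = -852
  Y = 115 + 3·155 − 26 + 5·(-852) = -3706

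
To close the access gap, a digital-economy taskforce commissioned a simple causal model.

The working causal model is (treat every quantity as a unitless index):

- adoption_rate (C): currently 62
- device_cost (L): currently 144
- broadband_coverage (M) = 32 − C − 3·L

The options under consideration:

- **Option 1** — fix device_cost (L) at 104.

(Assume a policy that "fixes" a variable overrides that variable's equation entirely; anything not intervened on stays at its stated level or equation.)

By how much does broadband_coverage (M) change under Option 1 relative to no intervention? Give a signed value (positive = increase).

120

Baseline:
  C = 62
  L = 144
  M = 32 − 62 − 3·144 = -462
Option 1 (L := 104):
  C = 62
  L = 104
  M = 32 − 62 − 3·104 = -342
Change in M: -342 − (-462) = 120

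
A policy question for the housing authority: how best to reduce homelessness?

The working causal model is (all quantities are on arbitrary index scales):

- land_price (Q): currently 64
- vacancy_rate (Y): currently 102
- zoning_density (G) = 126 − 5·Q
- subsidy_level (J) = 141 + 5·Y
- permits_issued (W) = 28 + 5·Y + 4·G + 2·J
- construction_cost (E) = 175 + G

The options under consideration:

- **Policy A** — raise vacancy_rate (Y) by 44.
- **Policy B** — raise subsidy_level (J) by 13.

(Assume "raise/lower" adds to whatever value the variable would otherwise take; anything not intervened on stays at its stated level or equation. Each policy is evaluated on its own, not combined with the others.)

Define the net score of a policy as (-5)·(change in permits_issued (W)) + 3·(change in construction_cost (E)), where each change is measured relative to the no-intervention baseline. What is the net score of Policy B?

Baseline:
  Q = 64
  Y = 102
  G = 126 − 5·64 = -194
  J = 141 + 5·102 = 651
  W = 28 + 5·102 + 4·(-194) + 2·651 = 1064
  E = 175 + (-194) = -19
Policy B (J + 13):
  Q = 64
  Y = 102
  G = 126 − 5·64 = -194
  J = 141 + 5·102 (+13 from intervention) = 664
  W = 28 + 5·102 + 4·(-194) + 2·664 = 1090
  E = 175 + (-194) = -19
ΔW = 1090 − 1064 = 26; ΔE = -19 − (-19) = 0
Score = (-5)·26 + 3·0 = -130

-130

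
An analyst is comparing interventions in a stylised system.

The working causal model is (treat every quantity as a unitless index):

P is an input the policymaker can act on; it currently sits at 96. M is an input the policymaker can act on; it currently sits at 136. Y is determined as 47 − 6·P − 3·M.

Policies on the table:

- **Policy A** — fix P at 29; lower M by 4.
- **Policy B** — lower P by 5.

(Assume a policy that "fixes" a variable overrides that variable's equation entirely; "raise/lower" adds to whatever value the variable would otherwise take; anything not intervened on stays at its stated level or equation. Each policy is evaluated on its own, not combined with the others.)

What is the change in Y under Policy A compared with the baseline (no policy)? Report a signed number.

Baseline:
  P = 96
  M = 136
  Y = 47 − 6·96 − 3·136 = -937
Policy A (P := 29, M − 4):
  P = 29
  M = 136 − 4 = 132
  Y = 47 − 6·29 − 3·132 = -523
Change in Y: -523 − (-937) = 414

414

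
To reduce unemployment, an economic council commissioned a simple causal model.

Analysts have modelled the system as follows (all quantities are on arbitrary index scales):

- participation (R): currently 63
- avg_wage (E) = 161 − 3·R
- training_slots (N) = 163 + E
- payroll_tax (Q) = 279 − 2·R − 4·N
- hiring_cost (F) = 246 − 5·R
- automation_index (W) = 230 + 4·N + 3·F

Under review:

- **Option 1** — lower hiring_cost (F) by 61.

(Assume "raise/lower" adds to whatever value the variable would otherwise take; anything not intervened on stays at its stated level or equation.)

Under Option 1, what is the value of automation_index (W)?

380

Option 1 (F − 61):
  R = 63
  E = 161 − 3·63 = -28
  N = 163 + (-28) = 135
  F = 246 − 5·63 (−61 from intervention) = -130
  W = 230 + 4·135 + 3·(-130) = 380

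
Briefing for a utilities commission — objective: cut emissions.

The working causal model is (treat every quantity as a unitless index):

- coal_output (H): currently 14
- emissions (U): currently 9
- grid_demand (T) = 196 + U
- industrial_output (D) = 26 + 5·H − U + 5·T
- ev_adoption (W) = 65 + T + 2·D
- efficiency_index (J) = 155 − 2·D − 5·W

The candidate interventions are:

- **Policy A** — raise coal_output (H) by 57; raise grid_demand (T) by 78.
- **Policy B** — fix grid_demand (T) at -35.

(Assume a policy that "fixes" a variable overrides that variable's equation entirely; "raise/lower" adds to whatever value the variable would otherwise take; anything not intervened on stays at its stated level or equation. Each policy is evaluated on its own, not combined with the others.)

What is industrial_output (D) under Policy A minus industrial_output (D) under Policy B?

1875

Policy A (H + 57, T + 78):
  H = 14 + 57 = 71
  U = 9
  T = 196 + 9 (+78 from intervention) = 283
  D = 26 + 5·71 − 9 + 5·283 = 1787
Policy B (T := -35):
  H = 14
  U = 9
  T = -35
  D = 26 + 5·14 − 9 + 5·(-35) = -88
D: 1787 − (-88) = 1875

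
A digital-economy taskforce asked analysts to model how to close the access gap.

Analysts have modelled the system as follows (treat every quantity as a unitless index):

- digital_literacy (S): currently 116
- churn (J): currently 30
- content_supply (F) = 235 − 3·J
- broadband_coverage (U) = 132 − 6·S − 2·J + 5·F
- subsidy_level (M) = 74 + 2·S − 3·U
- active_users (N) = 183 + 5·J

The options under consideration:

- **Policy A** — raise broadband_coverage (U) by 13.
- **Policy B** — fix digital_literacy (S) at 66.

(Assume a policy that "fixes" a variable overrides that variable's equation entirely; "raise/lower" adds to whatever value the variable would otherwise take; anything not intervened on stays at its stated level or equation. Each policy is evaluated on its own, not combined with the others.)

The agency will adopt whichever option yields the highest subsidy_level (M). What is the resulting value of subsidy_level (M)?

-36

Policy A (U + 13):
  S = 116
  J = 30
  F = 235 − 3·30 = 145
  U = 132 − 6·116 − 2·30 + 5·145 (+13 from intervention) = 114
  M = 74 + 2·116 − 3·114 = -36
Policy B (S := 66):
  S = 66
  J = 30
  F = 235 − 3·30 = 145
  U = 132 − 6·66 − 2·30 + 5·145 = 401
  M = 74 + 2·66 − 3·401 = -997
Comparing — Policy A: M=-36, Policy B: M=-997. Highest is -36 (Policy A).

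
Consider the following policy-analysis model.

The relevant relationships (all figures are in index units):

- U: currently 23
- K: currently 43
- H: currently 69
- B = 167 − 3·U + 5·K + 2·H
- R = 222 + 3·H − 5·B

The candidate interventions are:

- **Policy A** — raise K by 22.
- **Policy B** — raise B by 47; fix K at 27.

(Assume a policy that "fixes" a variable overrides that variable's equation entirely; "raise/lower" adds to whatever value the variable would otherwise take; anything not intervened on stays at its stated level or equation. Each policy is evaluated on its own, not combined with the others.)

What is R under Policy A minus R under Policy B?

Policy A (K + 22):
  U = 23
  K = 43 + 22 = 65
  H = 69
  B = 167 − 3·23 + 5·65 + 2·69 = 561
  R = 222 + 3·69 − 5·561 = -2376
Policy B (B + 47, K := 27):
  U = 23
  K = 27
  H = 69
  B = 167 − 3·23 + 5·27 + 2·69 (+47 from intervention) = 418
  R = 222 + 3·69 − 5·418 = -1661
R: -2376 − (-1661) = -715

-715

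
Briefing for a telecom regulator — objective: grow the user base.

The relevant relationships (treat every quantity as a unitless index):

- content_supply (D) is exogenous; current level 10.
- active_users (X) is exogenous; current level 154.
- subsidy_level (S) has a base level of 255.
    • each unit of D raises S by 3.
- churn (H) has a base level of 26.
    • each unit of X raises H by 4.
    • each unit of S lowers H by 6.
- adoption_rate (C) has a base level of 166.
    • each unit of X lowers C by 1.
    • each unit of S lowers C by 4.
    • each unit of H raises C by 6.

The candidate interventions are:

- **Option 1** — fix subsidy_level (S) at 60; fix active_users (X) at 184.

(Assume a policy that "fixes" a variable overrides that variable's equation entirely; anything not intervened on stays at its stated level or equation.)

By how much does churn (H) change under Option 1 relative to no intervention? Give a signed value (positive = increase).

Baseline:
  D = 10
  X = 154
  S = 255 + 3·10 = 285
  H = 26 + 4·154 − 6·285 = -1068
Option 1 (S := 60, X := 184):
  D = 10
  X = 184
  S = 60
  H = 26 + 4·184 − 6·60 = 402
Change in H: 402 − (-1068) = 1470

1470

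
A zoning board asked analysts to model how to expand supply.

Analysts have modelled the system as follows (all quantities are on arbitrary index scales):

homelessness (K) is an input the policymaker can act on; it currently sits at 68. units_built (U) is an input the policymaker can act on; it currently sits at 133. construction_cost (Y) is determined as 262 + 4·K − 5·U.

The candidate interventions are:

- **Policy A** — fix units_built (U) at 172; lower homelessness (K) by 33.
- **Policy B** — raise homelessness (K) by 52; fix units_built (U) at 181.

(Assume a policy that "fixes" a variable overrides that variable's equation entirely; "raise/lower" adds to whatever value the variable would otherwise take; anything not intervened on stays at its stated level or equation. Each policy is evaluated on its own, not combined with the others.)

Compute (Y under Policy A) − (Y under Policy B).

-295

Policy A (U := 172, K − 33):
  K = 68 − 33 = 35
  U = 172
  Y = 262 + 4·35 − 5·172 = -458
Policy B (K + 52, U := 181):
  K = 68 + 52 = 120
  U = 181
  Y = 262 + 4·120 − 5·181 = -163
Y: -458 − (-163) = -295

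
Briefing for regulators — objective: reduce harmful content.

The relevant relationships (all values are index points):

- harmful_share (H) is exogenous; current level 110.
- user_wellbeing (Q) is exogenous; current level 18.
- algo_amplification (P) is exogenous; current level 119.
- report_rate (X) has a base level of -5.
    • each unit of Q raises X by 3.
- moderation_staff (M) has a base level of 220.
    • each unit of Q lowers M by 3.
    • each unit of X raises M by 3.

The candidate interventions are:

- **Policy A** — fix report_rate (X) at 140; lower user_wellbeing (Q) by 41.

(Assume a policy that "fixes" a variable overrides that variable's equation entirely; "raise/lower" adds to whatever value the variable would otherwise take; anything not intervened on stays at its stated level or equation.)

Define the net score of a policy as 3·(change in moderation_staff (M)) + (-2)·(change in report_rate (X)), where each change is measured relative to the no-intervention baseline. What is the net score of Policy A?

1006

Baseline:
  Q = 18
  X = -5 + 3·18 = 49
  M = 220 − 3·18 + 3·49 = 313
Policy A (X := 140, Q − 41):
  Q = 18 − 41 = -23
  X = 140
  M = 220 − 3·(-23) + 3·140 = 709
ΔM = 709 − 313 = 396; ΔX = 140 − 49 = 91
Score = 3·396 + (-2)·91 = 1006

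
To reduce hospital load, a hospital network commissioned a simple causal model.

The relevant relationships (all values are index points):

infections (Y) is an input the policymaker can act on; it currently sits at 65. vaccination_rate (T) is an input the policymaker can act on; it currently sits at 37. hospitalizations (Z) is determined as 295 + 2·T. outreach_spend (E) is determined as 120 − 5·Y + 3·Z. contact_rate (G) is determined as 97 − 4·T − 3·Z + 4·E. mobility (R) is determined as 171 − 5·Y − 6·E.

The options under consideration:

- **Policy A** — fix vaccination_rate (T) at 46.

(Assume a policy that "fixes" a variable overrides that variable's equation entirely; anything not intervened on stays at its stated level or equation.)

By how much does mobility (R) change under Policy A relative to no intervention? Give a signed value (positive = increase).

Baseline:
  Y = 65
  T = 37
  Z = 295 + 2·37 = 369
  E = 120 − 5·65 + 3·369 = 902
  R = 171 − 5·65 − 6·902 = -5566
Policy A (T := 46):
  Y = 65
  T = 46
  Z = 295 + 2·46 = 387
  E = 120 − 5·65 + 3·387 = 956
  R = 171 − 5·65 − 6·956 = -5890
Change in R: -5890 − (-5566) = -324

-324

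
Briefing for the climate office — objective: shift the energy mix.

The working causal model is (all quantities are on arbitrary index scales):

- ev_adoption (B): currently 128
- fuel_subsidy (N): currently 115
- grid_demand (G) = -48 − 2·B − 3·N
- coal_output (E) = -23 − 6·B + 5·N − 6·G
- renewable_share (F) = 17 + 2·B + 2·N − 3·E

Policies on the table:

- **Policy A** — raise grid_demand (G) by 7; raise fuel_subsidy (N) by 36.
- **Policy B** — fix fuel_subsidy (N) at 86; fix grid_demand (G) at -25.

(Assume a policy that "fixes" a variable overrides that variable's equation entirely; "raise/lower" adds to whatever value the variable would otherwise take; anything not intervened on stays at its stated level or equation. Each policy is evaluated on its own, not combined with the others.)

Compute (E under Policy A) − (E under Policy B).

4675

Policy A (G + 7, N + 36):
  B = 128
  N = 115 + 36 = 151
  G = -48 − 2·128 − 3·151 (+7 from intervention) = -750
  E = -23 − 6·128 + 5·151 − 6·(-750) = 4464
Policy B (N := 86, G := -25):
  B = 128
  N = 86
  G = -25
  E = -23 − 6·128 + 5·86 − 6·(-25) = -211
E: 4464 − (-211) = 4675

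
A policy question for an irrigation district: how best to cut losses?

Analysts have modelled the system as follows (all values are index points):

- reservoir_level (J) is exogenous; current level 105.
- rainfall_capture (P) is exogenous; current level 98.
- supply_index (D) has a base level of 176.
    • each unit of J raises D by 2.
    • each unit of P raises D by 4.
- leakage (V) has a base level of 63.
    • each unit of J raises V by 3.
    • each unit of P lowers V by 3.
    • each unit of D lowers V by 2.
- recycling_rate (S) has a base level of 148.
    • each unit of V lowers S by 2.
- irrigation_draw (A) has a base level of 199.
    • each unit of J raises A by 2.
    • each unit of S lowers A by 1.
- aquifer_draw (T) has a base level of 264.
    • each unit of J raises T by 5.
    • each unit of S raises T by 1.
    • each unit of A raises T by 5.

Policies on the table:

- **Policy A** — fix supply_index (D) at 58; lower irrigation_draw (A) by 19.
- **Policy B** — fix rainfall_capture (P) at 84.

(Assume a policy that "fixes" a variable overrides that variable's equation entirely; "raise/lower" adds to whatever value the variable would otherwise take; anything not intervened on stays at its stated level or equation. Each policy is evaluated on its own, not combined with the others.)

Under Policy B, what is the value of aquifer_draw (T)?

Policy B (P := 84):
  J = 105
  P = 84
  D = 176 + 2·105 + 4·84 = 722
  V = 63 + 3·105 − 3·84 − 2·722 = -1318
  S = 148 − 2·(-1318) = 2784
  A = 199 + 2·105 − 2784 = -2375
  T = 264 + 5·105 + 2784 + 5·(-2375) = -8302

-8302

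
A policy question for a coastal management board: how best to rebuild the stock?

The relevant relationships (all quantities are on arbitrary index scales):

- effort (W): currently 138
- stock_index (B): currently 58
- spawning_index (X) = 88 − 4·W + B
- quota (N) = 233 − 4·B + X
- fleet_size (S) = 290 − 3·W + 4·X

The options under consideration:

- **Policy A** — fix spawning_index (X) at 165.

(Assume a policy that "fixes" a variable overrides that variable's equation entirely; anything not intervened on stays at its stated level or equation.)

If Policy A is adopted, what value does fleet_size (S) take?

Policy A (X := 165):
  W = 138
  B = 58
  X = 165
  S = 290 − 3·138 + 4·165 = 536

536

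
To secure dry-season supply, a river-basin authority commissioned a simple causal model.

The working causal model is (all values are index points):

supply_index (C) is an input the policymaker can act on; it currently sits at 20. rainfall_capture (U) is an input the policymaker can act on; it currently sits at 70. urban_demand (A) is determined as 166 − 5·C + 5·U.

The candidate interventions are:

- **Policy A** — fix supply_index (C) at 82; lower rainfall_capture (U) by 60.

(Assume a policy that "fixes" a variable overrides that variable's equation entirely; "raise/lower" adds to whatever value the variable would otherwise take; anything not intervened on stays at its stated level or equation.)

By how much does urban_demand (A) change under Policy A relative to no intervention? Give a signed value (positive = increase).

-610

Baseline:
  C = 20
  U = 70
  A = 166 − 5·20 + 5·70 = 416
Policy A (C := 82, U − 60):
  C = 82
  U = 70 − 60 = 10
  A = 166 − 5·82 + 5·10 = -194
Change in A: -194 − 416 = -610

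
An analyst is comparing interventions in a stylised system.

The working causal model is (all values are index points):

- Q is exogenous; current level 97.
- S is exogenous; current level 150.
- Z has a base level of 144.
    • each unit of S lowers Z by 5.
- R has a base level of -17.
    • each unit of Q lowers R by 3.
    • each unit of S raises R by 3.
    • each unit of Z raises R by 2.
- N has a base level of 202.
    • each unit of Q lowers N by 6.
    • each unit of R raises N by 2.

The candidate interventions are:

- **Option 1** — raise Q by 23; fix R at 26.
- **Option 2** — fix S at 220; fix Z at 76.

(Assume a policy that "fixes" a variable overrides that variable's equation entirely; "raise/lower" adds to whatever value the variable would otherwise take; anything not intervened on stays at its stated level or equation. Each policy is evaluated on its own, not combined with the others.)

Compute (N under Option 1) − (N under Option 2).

Option 1 (Q + 23, R := 26):
  Q = 97 + 23 = 120
  S = 150
  Z = 144 − 5·150 = -606
  R = 26
  N = 202 − 6·120 + 2·26 = -466
Option 2 (S := 220, Z := 76):
  Q = 97
  S = 220
  Z = 76
  R = -17 − 3·97 + 3·220 + 2·76 = 504
  N = 202 − 6·97 + 2·504 = 628
N: -466 − 628 = -1094

-1094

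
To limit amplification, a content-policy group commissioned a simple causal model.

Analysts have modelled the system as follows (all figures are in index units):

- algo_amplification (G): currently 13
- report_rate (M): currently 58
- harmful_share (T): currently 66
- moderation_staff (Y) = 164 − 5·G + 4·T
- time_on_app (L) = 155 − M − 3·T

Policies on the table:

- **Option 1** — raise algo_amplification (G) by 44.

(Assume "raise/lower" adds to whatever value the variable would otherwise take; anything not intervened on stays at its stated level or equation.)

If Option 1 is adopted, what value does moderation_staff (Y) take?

Option 1 (G + 44):
  G = 13 + 44 = 57
  T = 66
  Y = 164 − 5·57 + 4·66 = 143

143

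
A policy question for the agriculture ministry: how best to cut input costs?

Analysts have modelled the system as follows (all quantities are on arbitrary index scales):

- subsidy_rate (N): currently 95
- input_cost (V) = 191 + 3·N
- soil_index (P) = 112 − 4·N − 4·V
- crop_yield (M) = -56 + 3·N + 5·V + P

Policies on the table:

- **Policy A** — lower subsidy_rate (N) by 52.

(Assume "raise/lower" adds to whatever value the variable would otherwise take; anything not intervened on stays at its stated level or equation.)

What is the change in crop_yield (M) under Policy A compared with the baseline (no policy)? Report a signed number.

Baseline:
  N = 95
  V = 191 + 3·95 = 476
  P = 112 − 4·95 − 4·476 = -2172
  M = -56 + 3·95 + 5·476 + (-2172) = 437
Policy A (N − 52):
  N = 95 − 52 = 43
  V = 191 + 3·43 = 320
  P = 112 − 4·43 − 4·320 = -1340
  M = -56 + 3·43 + 5·320 + (-1340) = 333
Change in M: 333 − 437 = -104

-104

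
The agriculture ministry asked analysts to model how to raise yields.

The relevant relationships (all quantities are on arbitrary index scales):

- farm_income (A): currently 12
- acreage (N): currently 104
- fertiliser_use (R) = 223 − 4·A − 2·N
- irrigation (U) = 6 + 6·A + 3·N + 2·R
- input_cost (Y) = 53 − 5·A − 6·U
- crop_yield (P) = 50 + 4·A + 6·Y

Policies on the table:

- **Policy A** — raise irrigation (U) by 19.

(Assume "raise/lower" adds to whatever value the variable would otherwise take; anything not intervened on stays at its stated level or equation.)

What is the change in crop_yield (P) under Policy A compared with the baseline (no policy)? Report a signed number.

Baseline:
  A = 12
  N = 104
  R = 223 − 4·12 − 2·104 = -33
  U = 6 + 6·12 + 3·104 + 2·(-33) = 324
  Y = 53 − 5·12 − 6·324 = -1951
  P = 50 + 4·12 + 6·(-1951) = -11608
Policy A (U + 19):
  A = 12
  N = 104
  R = 223 − 4·12 − 2·104 = -33
  U = 6 + 6·12 + 3·104 + 2·(-33) (+19 from intervention) = 343
  Y = 53 − 5·12 − 6·343 = -2065
  P = 50 + 4·12 + 6·(-2065) = -12292
Change in P: -12292 − (-11608) = -684

-684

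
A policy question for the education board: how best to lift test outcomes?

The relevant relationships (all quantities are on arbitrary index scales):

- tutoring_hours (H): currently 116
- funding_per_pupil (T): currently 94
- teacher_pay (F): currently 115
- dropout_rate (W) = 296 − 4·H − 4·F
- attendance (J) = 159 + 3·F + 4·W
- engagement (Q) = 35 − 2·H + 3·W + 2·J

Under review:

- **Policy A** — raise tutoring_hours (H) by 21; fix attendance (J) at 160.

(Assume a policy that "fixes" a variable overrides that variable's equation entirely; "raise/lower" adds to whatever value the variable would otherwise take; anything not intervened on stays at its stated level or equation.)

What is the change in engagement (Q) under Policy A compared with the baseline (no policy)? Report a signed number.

4042

Baseline:
  H = 116
  F = 115
  W = 296 − 4·116 − 4·115 = -628
  J = 159 + 3·115 + 4·(-628) = -2008
  Q = 35 − 2·116 + 3·(-628) + 2·(-2008) = -6097
Policy A (H + 21, J := 160):
  H = 116 + 21 = 137
  F = 115
  W = 296 − 4·137 − 4·115 = -712
  J = 160
  Q = 35 − 2·137 + 3·(-712) + 2·160 = -2055
Change in Q: -2055 − (-6097) = 4042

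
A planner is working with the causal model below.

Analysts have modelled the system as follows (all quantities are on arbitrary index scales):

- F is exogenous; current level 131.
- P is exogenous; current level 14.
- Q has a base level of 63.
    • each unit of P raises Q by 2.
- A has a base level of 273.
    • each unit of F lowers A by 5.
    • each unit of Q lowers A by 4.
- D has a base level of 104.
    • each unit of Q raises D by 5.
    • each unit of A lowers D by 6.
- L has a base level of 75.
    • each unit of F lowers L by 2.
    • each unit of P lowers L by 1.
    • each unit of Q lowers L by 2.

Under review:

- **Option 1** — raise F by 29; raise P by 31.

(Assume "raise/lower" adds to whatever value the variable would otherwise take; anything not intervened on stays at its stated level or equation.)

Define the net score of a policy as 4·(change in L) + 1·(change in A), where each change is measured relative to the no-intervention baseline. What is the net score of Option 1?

-1245

Baseline:
  F = 131
  P = 14
  Q = 63 + 2·14 = 91
  A = 273 − 5·131 − 4·91 = -746
  L = 75 − 2·131 − 14 − 2·91 = -383
Option 1 (F + 29, P + 31):
  F = 131 + 29 = 160
  P = 14 + 31 = 45
  Q = 63 + 2·45 = 153
  A = 273 − 5·160 − 4·153 = -1139
  L = 75 − 2·160 − 45 − 2·153 = -596
ΔL = -596 − (-383) = -213; ΔA = -1139 − (-746) = -393
Score = 4·(-213) + 1·(-393) = -1245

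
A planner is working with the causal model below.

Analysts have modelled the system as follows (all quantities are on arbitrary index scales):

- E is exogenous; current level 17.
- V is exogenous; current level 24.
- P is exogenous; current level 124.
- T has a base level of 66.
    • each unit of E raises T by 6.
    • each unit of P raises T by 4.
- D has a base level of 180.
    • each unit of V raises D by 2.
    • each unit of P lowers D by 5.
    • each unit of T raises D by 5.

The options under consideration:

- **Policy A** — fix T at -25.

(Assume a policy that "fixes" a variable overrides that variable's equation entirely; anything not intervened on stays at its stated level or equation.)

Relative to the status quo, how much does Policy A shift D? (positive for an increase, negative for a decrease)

-3445

Baseline:
  E = 17
  V = 24
  P = 124
  T = 66 + 6·17 + 4·124 = 664
  D = 180 + 2·24 − 5·124 + 5·664 = 2928
Policy A (T := -25):
  E = 17
  V = 24
  P = 124
  T = -25
  D = 180 + 2·24 − 5·124 + 5·(-25) = -517
Change in D: -517 − 2928 = -3445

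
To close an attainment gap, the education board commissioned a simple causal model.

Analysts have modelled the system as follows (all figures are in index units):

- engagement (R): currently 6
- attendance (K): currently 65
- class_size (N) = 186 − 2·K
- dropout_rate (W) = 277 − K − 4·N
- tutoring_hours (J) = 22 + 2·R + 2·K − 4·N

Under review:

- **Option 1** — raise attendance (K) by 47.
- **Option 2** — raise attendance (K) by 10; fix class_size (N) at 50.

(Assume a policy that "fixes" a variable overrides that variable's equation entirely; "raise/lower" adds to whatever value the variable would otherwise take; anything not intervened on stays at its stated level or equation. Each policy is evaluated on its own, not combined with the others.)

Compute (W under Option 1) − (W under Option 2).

315

Option 1 (K + 47):
  K = 65 + 47 = 112
  N = 186 − 2·112 = -38
  W = 277 − 112 − 4·(-38) = 317
Option 2 (K + 10, N := 50):
  K = 65 + 10 = 75
  N = 50
  W = 277 − 75 − 4·50 = 2
W: 317 − 2 = 315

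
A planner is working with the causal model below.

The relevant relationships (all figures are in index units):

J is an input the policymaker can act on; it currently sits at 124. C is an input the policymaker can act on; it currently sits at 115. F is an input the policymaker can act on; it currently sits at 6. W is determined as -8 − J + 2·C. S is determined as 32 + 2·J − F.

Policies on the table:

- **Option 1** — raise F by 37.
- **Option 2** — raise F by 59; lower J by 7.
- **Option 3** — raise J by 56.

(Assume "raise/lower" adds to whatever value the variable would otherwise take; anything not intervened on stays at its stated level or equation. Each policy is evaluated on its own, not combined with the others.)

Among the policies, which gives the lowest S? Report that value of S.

Option 1 (F + 37):
  J = 124
  F = 6 + 37 = 43
  S = 32 + 2·124 − 43 = 237
Option 2 (F + 59, J − 7):
  J = 124 − 7 = 117
  F = 6 + 59 = 65
  S = 32 + 2·117 − 65 = 201
Option 3 (J + 56):
  J = 124 + 56 = 180
  F = 6
  S = 32 + 2·180 − 6 = 386
Comparing — Option 1: S=237, Option 2: S=201, Option 3: S=386. Lowest is 201 (Option 2).

201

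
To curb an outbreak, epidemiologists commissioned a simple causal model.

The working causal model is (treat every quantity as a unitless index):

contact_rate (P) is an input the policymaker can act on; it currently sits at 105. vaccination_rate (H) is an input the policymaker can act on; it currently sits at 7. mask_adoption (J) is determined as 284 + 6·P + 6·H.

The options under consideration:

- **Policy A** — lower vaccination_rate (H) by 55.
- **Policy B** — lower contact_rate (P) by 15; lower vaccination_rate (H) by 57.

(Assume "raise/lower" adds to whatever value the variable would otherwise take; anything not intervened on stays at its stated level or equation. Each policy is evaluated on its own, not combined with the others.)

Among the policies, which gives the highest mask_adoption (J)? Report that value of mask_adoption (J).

Policy A (H − 55):
  P = 105
  H = 7 − 55 = -48
  J = 284 + 6·105 + 6·(-48) = 626
Policy B (P − 15, H − 57):
  P = 105 − 15 = 90
  H = 7 − 57 = -50
  J = 284 + 6·90 + 6·(-50) = 524
Comparing — Policy A: J=626, Policy B: J=524. Highest is 626 (Policy A).

626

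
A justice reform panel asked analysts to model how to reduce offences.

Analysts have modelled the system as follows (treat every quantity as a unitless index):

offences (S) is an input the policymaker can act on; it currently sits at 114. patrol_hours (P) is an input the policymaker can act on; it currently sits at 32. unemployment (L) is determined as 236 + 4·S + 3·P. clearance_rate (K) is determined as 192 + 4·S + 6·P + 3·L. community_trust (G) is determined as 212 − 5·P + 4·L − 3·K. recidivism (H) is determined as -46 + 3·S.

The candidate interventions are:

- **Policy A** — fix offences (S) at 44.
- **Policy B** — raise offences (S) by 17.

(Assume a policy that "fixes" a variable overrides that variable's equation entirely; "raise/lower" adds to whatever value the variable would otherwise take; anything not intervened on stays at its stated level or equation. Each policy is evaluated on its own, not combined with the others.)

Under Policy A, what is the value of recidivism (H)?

86

Policy A (S := 44):
  S = 44
  H = -46 + 3·44 = 86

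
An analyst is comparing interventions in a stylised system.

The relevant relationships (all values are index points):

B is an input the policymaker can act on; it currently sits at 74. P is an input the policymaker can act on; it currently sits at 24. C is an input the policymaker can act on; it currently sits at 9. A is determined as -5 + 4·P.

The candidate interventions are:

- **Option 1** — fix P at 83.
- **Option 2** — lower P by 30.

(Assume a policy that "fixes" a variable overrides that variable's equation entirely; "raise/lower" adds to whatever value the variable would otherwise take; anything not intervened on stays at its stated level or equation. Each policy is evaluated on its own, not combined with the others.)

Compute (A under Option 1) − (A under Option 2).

356

Option 1 (P := 83):
  P = 83
  A = -5 + 4·83 = 327
Option 2 (P − 30):
  P = 24 − 30 = -6
  A = -5 + 4·(-6) = -29
A: 327 − (-29) = 356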